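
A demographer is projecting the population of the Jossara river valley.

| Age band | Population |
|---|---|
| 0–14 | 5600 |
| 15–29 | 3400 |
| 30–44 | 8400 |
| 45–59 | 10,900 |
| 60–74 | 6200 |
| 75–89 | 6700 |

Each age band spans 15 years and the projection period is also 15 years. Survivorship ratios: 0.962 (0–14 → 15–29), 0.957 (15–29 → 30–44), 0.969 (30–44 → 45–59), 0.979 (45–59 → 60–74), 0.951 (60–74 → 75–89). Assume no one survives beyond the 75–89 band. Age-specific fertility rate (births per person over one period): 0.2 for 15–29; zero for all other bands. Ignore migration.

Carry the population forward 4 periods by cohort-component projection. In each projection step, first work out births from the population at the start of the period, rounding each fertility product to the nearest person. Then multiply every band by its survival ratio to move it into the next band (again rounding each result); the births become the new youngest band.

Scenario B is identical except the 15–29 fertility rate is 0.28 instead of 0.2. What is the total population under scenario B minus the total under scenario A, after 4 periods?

Numbering the bands 1..6 from youngest to oldest:
After projecting period 1:
Births: 3400 × 0.2 = 680
Band 2: 5600 × 0.962 = 5387
Band 3: 3400 × 0.957 = 3254
Band 4: 8400 × 0.969 = 8140
Band 5: 10900 × 0.979 = 10671
Band 6: 6200 × 0.951 = 5896
Giving 680 / 5387 / 3254 / 8140 / 10671 / 5896.
After projecting period 2:
Births: 5387 × 0.2 = 1077
Band 2: 680 × 0.962 = 654
Band 3: 5387 × 0.957 = 5155
Band 4: 3254 × 0.969 = 3153
Band 5: 8140 × 0.979 = 7969
Band 6: 10671 × 0.951 = 10148
Giving 1077 / 654 / 5155 / 3153 / 7969 / 10148.
After projecting period 3:
Births: 654 × 0.2 = 131
Band 2: 1077 × 0.962 = 1036
Band 3: 654 × 0.957 = 626
Band 4: 5155 × 0.969 = 4995
Band 5: 3153 × 0.979 = 3087
Band 6: 7969 × 0.951 = 7579
Giving 131 / 1036 / 626 / 4995 / 3087 / 7579.
After projecting period 4:
Births: 1036 × 0.2 = 207
Band 2: 131 × 0.962 = 126
Band 3: 1036 × 0.957 = 991
Band 4: 626 × 0.969 = 607
Band 5: 4995 × 0.979 = 4890
Band 6: 3087 × 0.951 = 2936
Giving 207 / 126 / 991 / 607 / 4890 / 2936.
Scenario A total after 4 periods: 9757
Scenario B projection —
After projecting period 1:
Births: 3400 × 0.28 = 952
Band 2: 5600 × 0.962 = 5387
Band 3: 3400 × 0.957 = 3254
Band 4: 8400 × 0.969 = 8140
Band 5: 10900 × 0.979 = 10671
Band 6: 6200 × 0.951 = 5896
Giving 952 / 5387 / 3254 / 8140 / 10671 / 5896.
After projecting period 2:
Births: 5387 × 0.28 = 1508
Band 2: 952 × 0.962 = 916
Band 3: 5387 × 0.957 = 5155
Band 4: 3254 × 0.969 = 3153
Band 5: 8140 × 0.979 = 7969
Band 6: 10671 × 0.951 = 10148
Giving 1508 / 916 / 5155 / 3153 / 7969 / 10148.
After projecting period 3:
Births: 916 × 0.28 = 256
Band 2: 1508 × 0.962 = 1451
Band 3: 916 × 0.957 = 877
Band 4: 5155 × 0.969 = 4995
Band 5: 3153 × 0.979 = 3087
Band 6: 7969 × 0.951 = 7579
Giving 256 / 1451 / 877 / 4995 / 3087 / 7579.
After projecting period 4:
Births: 1451 × 0.28 = 406
Band 2: 256 × 0.962 = 246
Band 3: 1451 × 0.957 = 1389
Band 4: 877 × 0.969 = 850
Band 5: 4995 × 0.979 = 4890
Band 6: 3087 × 0.951 = 2936
Giving 406 / 246 / 1389 / 850 / 4890 / 2936.
Scenario B total after 4 periods: 10717
Difference B − A = 10717 − 9757 = 960

960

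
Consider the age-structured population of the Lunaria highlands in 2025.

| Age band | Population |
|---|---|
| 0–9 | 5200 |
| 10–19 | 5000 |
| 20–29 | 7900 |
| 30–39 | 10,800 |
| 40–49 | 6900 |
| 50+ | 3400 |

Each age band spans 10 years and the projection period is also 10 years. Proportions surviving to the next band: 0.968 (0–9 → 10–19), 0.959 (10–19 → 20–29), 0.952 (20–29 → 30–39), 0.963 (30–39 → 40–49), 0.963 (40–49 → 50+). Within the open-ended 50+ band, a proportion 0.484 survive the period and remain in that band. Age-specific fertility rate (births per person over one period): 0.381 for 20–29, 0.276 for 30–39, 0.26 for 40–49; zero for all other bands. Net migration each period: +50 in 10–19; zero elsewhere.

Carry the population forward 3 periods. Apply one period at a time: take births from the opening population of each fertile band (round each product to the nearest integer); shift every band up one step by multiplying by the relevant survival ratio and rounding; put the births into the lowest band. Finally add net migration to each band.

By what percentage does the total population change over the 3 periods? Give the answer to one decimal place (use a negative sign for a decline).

After projecting period 1:
Births: 7900 × 0.381 = 3010, 10800 × 0.276 = 2981, 6900 × 0.26 = 1794 → 7785
10–19: 5200 × 0.968 = 5034
20–29: 5000 × 0.959 = 4795
30–39: 7900 × 0.952 = 7521
40–49: 10800 × 0.963 = 10400
50+: 6900 × 0.963 + 3400 × 0.484 = 6645 + 1646 = 8291
Net migration: 10–19 + 50 → 5084
Giving 7785 / 5084 / 4795 / 7521 / 10400 / 8291.
After projecting period 2:
Births: 4795 × 0.381 = 1827, 7521 × 0.276 = 2076, 10400 × 0.26 = 2704 → 6607
10–19: 7785 × 0.968 = 7536
20–29: 5084 × 0.959 = 4876
30–39: 4795 × 0.952 = 4565
40–49: 7521 × 0.963 = 7243
50+: 10400 × 0.963 + 8291 × 0.484 = 10015 + 4013 = 14028
Net migration: 10–19 + 50 → 7586
Giving 6607 / 7586 / 4876 / 4565 / 7243 / 14028.
After projecting period 3:
Births: 4876 × 0.381 = 1858, 4565 × 0.276 = 1260, 7243 × 0.26 = 1883 → 5001
10–19: 6607 × 0.968 = 6396
20–29: 7586 × 0.959 = 7275
30–39: 4876 × 0.952 = 4642
40–49: 4565 × 0.963 = 4396
50+: 7243 × 0.963 + 14028 × 0.484 = 6975 + 6790 = 13765
Net migration: 10–19 + 50 → 6446
Giving 5001 / 6446 / 7275 / 4642 / 4396 / 13765.
Total: 39200 → 41525; change = 2325; percentage change = 5.9%

5.9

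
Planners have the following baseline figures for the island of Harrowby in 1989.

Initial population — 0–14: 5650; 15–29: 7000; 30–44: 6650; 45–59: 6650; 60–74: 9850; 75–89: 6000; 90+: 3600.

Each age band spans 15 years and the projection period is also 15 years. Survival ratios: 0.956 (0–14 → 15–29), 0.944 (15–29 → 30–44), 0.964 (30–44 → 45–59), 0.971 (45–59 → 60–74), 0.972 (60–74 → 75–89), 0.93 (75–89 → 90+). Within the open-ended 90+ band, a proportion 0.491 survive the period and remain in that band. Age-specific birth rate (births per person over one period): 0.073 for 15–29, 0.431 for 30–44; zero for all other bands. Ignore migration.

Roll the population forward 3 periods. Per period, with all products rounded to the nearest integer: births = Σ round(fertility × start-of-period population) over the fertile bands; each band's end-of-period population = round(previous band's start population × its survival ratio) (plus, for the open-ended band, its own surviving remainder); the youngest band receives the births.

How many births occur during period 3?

2434

Period 1:
Births: 7000 × 0.073 = 511  |  6650 × 0.431 = 2866 — total 3377
15–29: 5650 × 0.956 = 5401
30–44: 7000 × 0.944 = 6608
45–59: 6650 × 0.964 = 6411
60–74: 6650 × 0.971 = 6457
75–89: 9850 × 0.972 = 9574
90+: 6000 × 0.93 + 3600 × 0.491 = 5580 + 1768 = 7348
Giving 3377 / 5401 / 6608 / 6411 / 6457 / 9574 / 7348.
Period 2:
Births: 5401 × 0.073 = 394  |  6608 × 0.431 = 2848 — total 3242
15–29: 3377 × 0.956 = 3228
30–44: 5401 × 0.944 = 5099
45–59: 6608 × 0.964 = 6370
60–74: 6411 × 0.971 = 6225
75–89: 6457 × 0.972 = 6276
90+: 9574 × 0.93 + 7348 × 0.491 = 8904 + 3608 = 12512
Giving 3242 / 3228 / 5099 / 6370 / 6225 / 6276 / 12512.
Period 3:
Births: 3228 × 0.073 = 236  |  5099 × 0.431 = 2198 — total 2434
15–29: 3242 × 0.956 = 3099
30–44: 3228 × 0.944 = 3047
45–59: 5099 × 0.964 = 4915
60–74: 6370 × 0.971 = 6185
75–89: 6225 × 0.972 = 6051
90+: 6276 × 0.93 + 12512 × 0.491 = 5837 + 6143 = 11980
Giving 2434 / 3099 / 3047 / 4915 / 6185 / 6051 / 11980.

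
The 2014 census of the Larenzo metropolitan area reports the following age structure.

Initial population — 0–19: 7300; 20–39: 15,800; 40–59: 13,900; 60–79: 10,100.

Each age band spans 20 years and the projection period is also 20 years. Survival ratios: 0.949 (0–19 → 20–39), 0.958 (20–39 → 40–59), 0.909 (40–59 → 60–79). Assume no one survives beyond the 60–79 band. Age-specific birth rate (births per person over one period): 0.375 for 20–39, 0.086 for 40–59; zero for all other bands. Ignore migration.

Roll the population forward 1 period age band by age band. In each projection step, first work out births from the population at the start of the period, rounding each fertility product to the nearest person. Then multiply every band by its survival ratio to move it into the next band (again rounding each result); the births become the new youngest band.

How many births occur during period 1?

7120

Period 1:
Births: 15800 * 0.375 = 5925, 13900 * 0.086 = 1195 — total 7120
20–39: 7300 * 0.949 = 6928
40–59: 15800 * 0.958 = 15136
60–79: 13900 * 0.909 = 12635
End of period: [7120, 6928, 15136, 12635]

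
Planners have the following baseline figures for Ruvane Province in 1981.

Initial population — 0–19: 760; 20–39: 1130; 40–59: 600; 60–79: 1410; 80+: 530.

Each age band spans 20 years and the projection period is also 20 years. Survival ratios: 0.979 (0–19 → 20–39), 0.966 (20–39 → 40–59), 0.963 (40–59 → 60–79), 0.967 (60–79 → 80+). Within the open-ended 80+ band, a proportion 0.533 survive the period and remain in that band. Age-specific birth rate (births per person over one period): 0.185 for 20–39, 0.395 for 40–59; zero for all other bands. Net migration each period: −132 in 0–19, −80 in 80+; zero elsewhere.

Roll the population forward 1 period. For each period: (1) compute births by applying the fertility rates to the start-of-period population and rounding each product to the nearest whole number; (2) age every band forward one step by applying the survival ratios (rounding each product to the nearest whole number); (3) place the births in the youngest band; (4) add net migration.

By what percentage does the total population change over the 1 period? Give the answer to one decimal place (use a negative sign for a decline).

-3.1

Period 1:
Births: 1130 × 0.185 = 209  |  600 × 0.395 = 237 → 446
20–39: 760 × 0.979 = 744
40–59: 1130 × 0.966 = 1092
60–79: 600 × 0.963 = 578
80+: 1410 × 0.967 + 530 × 0.533 = 1363 + 282 = 1645
Net migration: 0–19 − 132 → 314; 80+ − 80 → 1565
Giving 314 / 744 / 1092 / 578 / 1565.
Total: 4430 → 4293; change = -137; percentage change = -3.1%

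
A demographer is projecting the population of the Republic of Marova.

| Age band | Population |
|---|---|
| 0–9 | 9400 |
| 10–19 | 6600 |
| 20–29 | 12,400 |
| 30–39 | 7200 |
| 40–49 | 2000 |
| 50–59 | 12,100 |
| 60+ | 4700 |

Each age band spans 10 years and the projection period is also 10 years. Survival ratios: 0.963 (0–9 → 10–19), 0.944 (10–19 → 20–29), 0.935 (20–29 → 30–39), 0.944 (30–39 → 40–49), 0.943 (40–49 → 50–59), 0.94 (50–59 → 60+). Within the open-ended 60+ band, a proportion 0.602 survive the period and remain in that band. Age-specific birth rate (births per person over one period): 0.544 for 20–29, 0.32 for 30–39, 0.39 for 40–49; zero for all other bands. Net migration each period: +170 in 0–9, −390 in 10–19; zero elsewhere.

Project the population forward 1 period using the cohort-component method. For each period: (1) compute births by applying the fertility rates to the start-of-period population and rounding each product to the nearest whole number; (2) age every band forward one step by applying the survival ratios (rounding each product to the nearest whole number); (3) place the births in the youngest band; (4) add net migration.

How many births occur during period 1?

Call the groups 1 to 7, youngest first.
[period 1]
Births: 12400 * 0.544 = 6746, 7200 * 0.32 = 2304, 2000 * 0.39 = 780 → total 9830
Group 2: 9400 * 0.963 = 9052
Group 3: 6600 * 0.944 = 6230
Group 4: 12400 * 0.935 = 11594
Group 5: 7200 * 0.944 = 6797
Group 6: 2000 * 0.943 = 1886
Group 7: 12100 * 0.94 + 4700 * 0.602 = 11374 + 2829 = 14203
Net migration: Group 1 + 170 → 10000; Group 2 − 390 → 8662
→ [10000, 8662, 6230, 11594, 6797, 1886, 14203]

9830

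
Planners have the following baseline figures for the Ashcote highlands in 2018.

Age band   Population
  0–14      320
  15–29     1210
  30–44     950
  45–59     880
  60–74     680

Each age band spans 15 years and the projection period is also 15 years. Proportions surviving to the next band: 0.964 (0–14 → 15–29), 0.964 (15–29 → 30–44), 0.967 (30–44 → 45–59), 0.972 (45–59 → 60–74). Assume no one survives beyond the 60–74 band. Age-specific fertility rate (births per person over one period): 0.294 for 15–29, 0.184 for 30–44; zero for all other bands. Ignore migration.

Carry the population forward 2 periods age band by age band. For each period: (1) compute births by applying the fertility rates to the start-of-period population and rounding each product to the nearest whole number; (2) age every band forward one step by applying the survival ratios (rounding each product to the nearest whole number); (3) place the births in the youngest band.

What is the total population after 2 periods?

3136

(Bands numbered youngest = 1 to oldest = 5.)
After projecting period 1:
Births: 1210 * 0.294 = 356, 950 * 0.184 = 175 → total 531
Band 2: 320 * 0.964 = 308
Band 3: 1210 * 0.964 = 1166
Band 4: 950 * 0.967 = 919
Band 5: 880 * 0.972 = 855
End of period: [531, 308, 1166, 919, 855]
After projecting period 2:
Births: 308 * 0.294 = 91, 1166 * 0.184 = 215 → total 306
Band 2: 531 * 0.964 = 512
Band 3: 308 * 0.964 = 297
Band 4: 1166 * 0.967 = 1128
Band 5: 919 * 0.972 = 893
End of period: [306, 512, 297, 1128, 893]
Total after period 2: 306 + 512 + 297 + 1128 + 893 = 3136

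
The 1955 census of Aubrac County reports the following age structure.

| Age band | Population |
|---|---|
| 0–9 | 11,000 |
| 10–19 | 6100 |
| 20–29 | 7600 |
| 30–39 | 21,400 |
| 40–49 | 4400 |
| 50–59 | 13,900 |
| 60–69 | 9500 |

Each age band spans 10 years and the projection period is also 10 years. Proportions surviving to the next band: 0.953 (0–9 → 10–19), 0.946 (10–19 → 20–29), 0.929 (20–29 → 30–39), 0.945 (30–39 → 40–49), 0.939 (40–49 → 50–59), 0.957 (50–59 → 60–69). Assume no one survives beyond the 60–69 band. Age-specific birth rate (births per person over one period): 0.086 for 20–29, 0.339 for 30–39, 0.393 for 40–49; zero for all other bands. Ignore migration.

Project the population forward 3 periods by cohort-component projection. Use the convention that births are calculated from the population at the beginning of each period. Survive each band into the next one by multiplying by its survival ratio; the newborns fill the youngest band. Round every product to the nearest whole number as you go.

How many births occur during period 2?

After projecting period 1:
Births: 7600 × 0.086 = 654 ; 21400 × 0.339 = 7255 ; 4400 × 0.393 = 1729 → 9638
10–19: 11000 × 0.953 = 10483
20–29: 6100 × 0.946 = 5771
30–39: 7600 × 0.929 = 7060
40–49: 21400 × 0.945 = 20223
50–59: 4400 × 0.939 = 4132
60–69: 13900 × 0.957 = 13302
Giving 9638 / 10483 / 5771 / 7060 / 20223 / 4132 / 13302.
After projecting period 2:
Births: 5771 × 0.086 = 496 ; 7060 × 0.339 = 2393 ; 20223 × 0.393 = 7948 → 10837
10–19: 9638 × 0.953 = 9185
20–29: 10483 × 0.946 = 9917
30–39: 5771 × 0.929 = 5361
40–49: 7060 × 0.945 = 6672
50–59: 20223 × 0.939 = 18989
60–69: 4132 × 0.957 = 3954
Giving 10837 / 9185 / 9917 / 5361 / 6672 / 18989 / 3954.

10837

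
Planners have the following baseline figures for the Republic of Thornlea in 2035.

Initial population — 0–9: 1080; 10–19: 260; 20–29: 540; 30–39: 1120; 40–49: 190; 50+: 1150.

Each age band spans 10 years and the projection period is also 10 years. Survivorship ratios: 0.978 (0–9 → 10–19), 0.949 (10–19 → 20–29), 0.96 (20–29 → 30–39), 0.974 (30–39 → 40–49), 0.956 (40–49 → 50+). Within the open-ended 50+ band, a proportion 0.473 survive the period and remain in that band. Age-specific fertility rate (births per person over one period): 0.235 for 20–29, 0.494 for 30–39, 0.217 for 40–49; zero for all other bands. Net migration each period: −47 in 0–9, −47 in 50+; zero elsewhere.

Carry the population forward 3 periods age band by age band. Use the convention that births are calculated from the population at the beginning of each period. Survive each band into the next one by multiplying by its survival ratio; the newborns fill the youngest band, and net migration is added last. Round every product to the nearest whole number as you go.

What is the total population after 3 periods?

3785

Let band 1 be 0–9 through band 6 = 50+.
After projecting period 1:
Births: 540 * 0.235 = 127, 1120 * 0.494 = 553, 190 * 0.217 = 41 → total 721
Band 2: 1080 * 0.978 = 1056
Band 3: 260 * 0.949 = 247
Band 4: 540 * 0.96 = 518
Band 5: 1120 * 0.974 = 1091
Band 6: 190 * 0.956 + 1150 * 0.473 = 182 + 544 = 726
Net migration: Band 1 − 47 → 674; Band 6 − 47 → 679
Giving 674 / 1056 / 247 / 518 / 1091 / 679.
After projecting period 2:
Births: 247 * 0.235 = 58, 518 * 0.494 = 256, 1091 * 0.217 = 237 → total 551
Band 2: 674 * 0.978 = 659
Band 3: 1056 * 0.949 = 1002
Band 4: 247 * 0.96 = 237
Band 5: 518 * 0.974 = 505
Band 6: 1091 * 0.956 + 679 * 0.473 = 1043 + 321 = 1364
Net migration: Band 1 − 47 → 504; Band 6 − 47 → 1317
Giving 504 / 659 / 1002 / 237 / 505 / 1317.
After projecting period 3:
Births: 1002 * 0.235 = 235, 237 * 0.494 = 117, 505 * 0.217 = 110 → total 462
Band 2: 504 * 0.978 = 493
Band 3: 659 * 0.949 = 625
Band 4: 1002 * 0.96 = 962
Band 5: 237 * 0.974 = 231
Band 6: 505 * 0.956 + 1317 * 0.473 = 483 + 623 = 1106
Net migration: Band 1 − 47 → 415; Band 6 − 47 → 1059
Giving 415 / 493 / 625 / 962 / 231 / 1059.
Total after period 3: 415 + 493 + 625 + 962 + 231 + 1059 = 3785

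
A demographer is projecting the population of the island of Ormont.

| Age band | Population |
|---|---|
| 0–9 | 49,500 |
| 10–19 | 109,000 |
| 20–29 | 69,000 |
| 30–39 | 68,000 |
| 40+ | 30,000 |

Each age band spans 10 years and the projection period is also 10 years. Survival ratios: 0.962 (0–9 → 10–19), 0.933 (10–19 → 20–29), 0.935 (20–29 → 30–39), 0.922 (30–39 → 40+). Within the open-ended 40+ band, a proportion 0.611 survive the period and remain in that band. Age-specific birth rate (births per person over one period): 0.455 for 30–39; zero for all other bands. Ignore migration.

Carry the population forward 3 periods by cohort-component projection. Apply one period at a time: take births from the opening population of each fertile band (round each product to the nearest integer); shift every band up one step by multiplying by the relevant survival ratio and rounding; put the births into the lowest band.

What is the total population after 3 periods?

Period 1.
Births: 68000 × 0.455 = 30940
10–19: 49500 × 0.962 = 47619
20–29: 109000 × 0.933 = 101697
30–39: 69000 × 0.935 = 64515
40+: 68000 × 0.922 + 30000 × 0.611 = 62696 + 18330 = 81026
End of period: [30940, 47619, 101697, 64515, 81026]
Period 2.
Births: 64515 × 0.455 = 29354
10–19: 30940 × 0.962 = 29764
20–29: 47619 × 0.933 = 44429
30–39: 101697 × 0.935 = 95087
40+: 64515 × 0.922 + 81026 × 0.611 = 59483 + 49507 = 108990
End of period: [29354, 29764, 44429, 95087, 108990]
Period 3.
Births: 95087 × 0.455 = 43265
10–19: 29354 × 0.962 = 28239
20–29: 29764 × 0.933 = 27770
30–39: 44429 × 0.935 = 41541
40+: 95087 × 0.922 + 108990 × 0.611 = 87670 + 66593 = 154263
End of period: [43265, 28239, 27770, 41541, 154263]
Total after period 3: 43265 + 28239 + 27770 + 41541 + 154263 = 295078

295078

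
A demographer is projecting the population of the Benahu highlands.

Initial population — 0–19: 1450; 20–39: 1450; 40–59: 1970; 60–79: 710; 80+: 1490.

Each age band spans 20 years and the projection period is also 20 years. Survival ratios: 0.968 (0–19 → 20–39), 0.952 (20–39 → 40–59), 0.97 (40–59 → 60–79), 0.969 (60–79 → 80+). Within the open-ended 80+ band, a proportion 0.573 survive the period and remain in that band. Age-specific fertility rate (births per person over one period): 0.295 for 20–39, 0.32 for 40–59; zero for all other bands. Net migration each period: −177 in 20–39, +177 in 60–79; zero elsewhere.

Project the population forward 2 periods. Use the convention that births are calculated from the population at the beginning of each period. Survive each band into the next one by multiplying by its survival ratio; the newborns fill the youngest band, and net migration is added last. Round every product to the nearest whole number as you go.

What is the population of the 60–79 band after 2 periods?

Call the bands 1 to 5, youngest first.
[period 1]
Births: 1450 * 0.295 = 428  |  1970 * 0.32 = 630 → total 1058
Band 2: 1450 * 0.968 = 1404
Band 3: 1450 * 0.952 = 1380
Band 4: 1970 * 0.97 = 1911
Band 5: 710 * 0.969 + 1490 * 0.573 = 688 + 854 = 1542
Net migration: Band 2 − 177 → 1227; Band 4 + 177 → 2088
Giving 1058 / 1227 / 1380 / 2088 / 1542.
[period 2]
Births: 1227 * 0.295 = 362  |  1380 * 0.32 = 442 → total 804
Band 2: 1058 * 0.968 = 1024
Band 3: 1227 * 0.952 = 1168
Band 4: 1380 * 0.97 = 1339
Band 5: 2088 * 0.969 + 1542 * 0.573 = 2023 + 884 = 2907
Net migration: Band 2 − 177 → 847; Band 4 + 177 → 1516
Giving 804 / 847 / 1168 / 1516 / 2907.

1516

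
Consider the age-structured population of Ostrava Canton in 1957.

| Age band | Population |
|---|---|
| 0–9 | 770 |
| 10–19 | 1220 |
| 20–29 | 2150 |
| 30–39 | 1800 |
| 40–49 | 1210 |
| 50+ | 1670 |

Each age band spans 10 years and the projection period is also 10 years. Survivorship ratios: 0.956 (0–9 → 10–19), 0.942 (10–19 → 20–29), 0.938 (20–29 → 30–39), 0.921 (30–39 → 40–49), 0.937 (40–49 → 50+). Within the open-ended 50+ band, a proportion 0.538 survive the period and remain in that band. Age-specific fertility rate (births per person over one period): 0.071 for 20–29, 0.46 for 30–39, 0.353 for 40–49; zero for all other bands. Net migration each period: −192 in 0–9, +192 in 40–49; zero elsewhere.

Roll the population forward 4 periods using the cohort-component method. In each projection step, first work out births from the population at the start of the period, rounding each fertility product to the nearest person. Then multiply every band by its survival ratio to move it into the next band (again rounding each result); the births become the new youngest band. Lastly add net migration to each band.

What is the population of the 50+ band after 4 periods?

2961

Period 1:
Births: 2150 * 0.071 = 153 ; 1800 * 0.46 = 828 ; 1210 * 0.353 = 427 — total 1408
10–19: 770 * 0.956 = 736
20–29: 1220 * 0.942 = 1149
30–39: 2150 * 0.938 = 2017
40–49: 1800 * 0.921 = 1658
50+: 1210 * 0.937 + 1670 * 0.538 = 1134 + 898 = 2032
Net migration: 0–9 − 192 → 1216; 40–49 + 192 → 1850
→ [1216, 736, 1149, 2017, 1850, 2032]
Period 2:
Births: 1149 * 0.071 = 82 ; 2017 * 0.46 = 928 ; 1850 * 0.353 = 653 — total 1663
10–19: 1216 * 0.956 = 1162
20–29: 736 * 0.942 = 693
30–39: 1149 * 0.938 = 1078
40–49: 2017 * 0.921 = 1858
50+: 1850 * 0.937 + 2032 * 0.538 = 1733 + 1093 = 2826
Net migration: 0–9 − 192 → 1471; 40–49 + 192 → 2050
→ [1471, 1162, 693, 1078, 2050, 2826]
Period 3:
Births: 693 * 0.071 = 49 ; 1078 * 0.46 = 496 ; 2050 * 0.353 = 724 — total 1269
10–19: 1471 * 0.956 = 1406
20–29: 1162 * 0.942 = 1095
30–39: 693 * 0.938 = 650
40–49: 1078 * 0.921 = 993
50+: 2050 * 0.937 + 2826 * 0.538 = 1921 + 1520 = 3441
Net migration: 0–9 − 192 → 1077; 40–49 + 192 → 1185
→ [1077, 1406, 1095, 650, 1185, 3441]
Period 4:
Births: 1095 * 0.071 = 78 ; 650 * 0.46 = 299 ; 1185 * 0.353 = 418 — total 795
10–19: 1077 * 0.956 = 1030
20–29: 1406 * 0.942 = 1324
30–39: 1095 * 0.938 = 1027
40–49: 650 * 0.921 = 599
50+: 1185 * 0.937 + 3441 * 0.538 = 1110 + 1851 = 2961
Net migration: 0–9 − 192 → 603; 40–49 + 192 → 791
→ [603, 1030, 1324, 1027, 791, 2961]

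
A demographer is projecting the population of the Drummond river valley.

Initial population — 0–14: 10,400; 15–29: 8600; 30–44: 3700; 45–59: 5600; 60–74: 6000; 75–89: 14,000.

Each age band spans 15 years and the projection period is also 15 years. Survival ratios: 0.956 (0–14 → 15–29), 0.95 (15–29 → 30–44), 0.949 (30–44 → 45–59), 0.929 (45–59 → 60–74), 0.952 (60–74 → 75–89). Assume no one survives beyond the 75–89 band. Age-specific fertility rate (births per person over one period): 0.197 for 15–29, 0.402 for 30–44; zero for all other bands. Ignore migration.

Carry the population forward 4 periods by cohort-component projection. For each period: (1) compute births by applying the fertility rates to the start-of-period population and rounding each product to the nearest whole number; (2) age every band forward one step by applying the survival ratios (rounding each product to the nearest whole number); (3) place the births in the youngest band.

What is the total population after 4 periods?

29038

Let group 1 be 0–14 through group 6 = 75–89.
After projecting period 1:
Births: 8600 × 0.197 = 1694 ; 3700 × 0.402 = 1487 → 3181
Group 2: 10400 × 0.956 = 9942
Group 3: 8600 × 0.95 = 8170
Group 4: 3700 × 0.949 = 3511
Group 5: 5600 × 0.929 = 5202
Group 6: 6000 × 0.952 = 5712
Giving 3181 / 9942 / 8170 / 3511 / 5202 / 5712.
After projecting period 2:
Births: 9942 × 0.197 = 1959 ; 8170 × 0.402 = 3284 → 5243
Group 2: 3181 × 0.956 = 3041
Group 3: 9942 × 0.95 = 9445
Group 4: 8170 × 0.949 = 7753
Group 5: 3511 × 0.929 = 3262
Group 6: 5202 × 0.952 = 4952
Giving 5243 / 3041 / 9445 / 7753 / 3262 / 4952.
After projecting period 3:
Births: 3041 × 0.197 = 599 ; 9445 × 0.402 = 3797 → 4396
Group 2: 5243 × 0.956 = 5012
Group 3: 3041 × 0.95 = 2889
Group 4: 9445 × 0.949 = 8963
Group 5: 7753 × 0.929 = 7203
Group 6: 3262 × 0.952 = 3105
Giving 4396 / 5012 / 2889 / 8963 / 7203 / 3105.
After projecting period 4:
Births: 5012 × 0.197 = 987 ; 2889 × 0.402 = 1161 → 2148
Group 2: 4396 × 0.956 = 4203
Group 3: 5012 × 0.95 = 4761
Group 4: 2889 × 0.949 = 2742
Group 5: 8963 × 0.929 = 8327
Group 6: 7203 × 0.952 = 6857
Giving 2148 / 4203 / 4761 / 2742 / 8327 / 6857.
Total after period 4: 2148 + 4203 + 4761 + 2742 + 8327 + 6857 = 29038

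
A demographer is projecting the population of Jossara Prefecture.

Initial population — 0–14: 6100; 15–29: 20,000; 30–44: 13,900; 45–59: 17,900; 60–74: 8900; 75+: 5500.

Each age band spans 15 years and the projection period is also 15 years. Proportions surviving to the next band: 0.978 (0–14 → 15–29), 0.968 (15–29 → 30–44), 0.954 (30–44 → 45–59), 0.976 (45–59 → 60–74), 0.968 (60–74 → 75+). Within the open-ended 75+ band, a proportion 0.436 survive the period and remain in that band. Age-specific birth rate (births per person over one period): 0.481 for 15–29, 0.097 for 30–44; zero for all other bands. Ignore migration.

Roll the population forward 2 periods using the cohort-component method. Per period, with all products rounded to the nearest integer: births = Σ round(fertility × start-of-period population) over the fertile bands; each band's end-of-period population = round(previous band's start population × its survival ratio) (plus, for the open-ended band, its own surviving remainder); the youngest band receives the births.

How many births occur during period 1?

(Groups numbered youngest = 1 to oldest = 6.)
After projecting period 1:
Births: 20000 × 0.481 = 9620  |  13900 × 0.097 = 1348 — total 10968
Group 2: 6100 × 0.978 = 5966
Group 3: 20000 × 0.968 = 19360
Group 4: 13900 × 0.954 = 13261
Group 5: 17900 × 0.976 = 17470
Group 6: 8900 × 0.968 + 5500 × 0.436 = 8615 + 2398 = 11013
Giving 10968 / 5966 / 19360 / 13261 / 17470 / 11013.

10968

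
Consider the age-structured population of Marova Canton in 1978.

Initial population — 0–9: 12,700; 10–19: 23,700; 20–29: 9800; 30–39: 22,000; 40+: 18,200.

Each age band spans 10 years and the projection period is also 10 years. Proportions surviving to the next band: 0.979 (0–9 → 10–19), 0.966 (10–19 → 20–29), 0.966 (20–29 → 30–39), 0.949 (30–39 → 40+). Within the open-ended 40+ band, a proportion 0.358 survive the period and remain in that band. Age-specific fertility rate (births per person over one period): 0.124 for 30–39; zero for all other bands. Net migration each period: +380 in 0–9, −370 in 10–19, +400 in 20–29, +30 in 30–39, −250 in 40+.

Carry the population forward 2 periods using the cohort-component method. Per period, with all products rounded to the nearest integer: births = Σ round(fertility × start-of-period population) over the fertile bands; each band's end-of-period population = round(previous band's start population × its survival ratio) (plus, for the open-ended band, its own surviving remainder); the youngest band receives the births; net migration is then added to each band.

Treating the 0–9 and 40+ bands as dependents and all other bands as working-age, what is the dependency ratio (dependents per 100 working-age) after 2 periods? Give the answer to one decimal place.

Call the bands 1 to 5, youngest first.
After projecting period 1:
Births: 22000 × 0.124 = 2728
Band 2: 12700 × 0.979 = 12433
Band 3: 23700 × 0.966 = 22894
Band 4: 9800 × 0.966 = 9467
Band 5: 22000 × 0.949 + 18200 × 0.358 = 20878 + 6516 = 27394
Net migration: Band 1 + 380 → 3108; Band 2 − 370 → 12063; Band 3 + 400 → 23294; Band 4 + 30 → 9497; Band 5 − 250 → 27144
End of period: [3108, 12063, 23294, 9497, 27144]
After projecting period 2:
Births: 9497 × 0.124 = 1178
Band 2: 3108 × 0.979 = 3043
Band 3: 12063 × 0.966 = 11653
Band 4: 23294 × 0.966 = 22502
Band 5: 9497 × 0.949 + 27144 × 0.358 = 9013 + 9718 = 18731
Net migration: Band 1 + 380 → 1558; Band 2 − 370 → 2673; Band 3 + 400 → 12053; Band 4 + 30 → 22532; Band 5 − 250 → 18481
End of period: [1558, 2673, 12053, 22532, 18481]
Dependents (band 0–9 + band 40+) = 1558 + 18481 = 20039; working-age = 37258; ratio = 20039/37258 × 100 = 53.8

53.8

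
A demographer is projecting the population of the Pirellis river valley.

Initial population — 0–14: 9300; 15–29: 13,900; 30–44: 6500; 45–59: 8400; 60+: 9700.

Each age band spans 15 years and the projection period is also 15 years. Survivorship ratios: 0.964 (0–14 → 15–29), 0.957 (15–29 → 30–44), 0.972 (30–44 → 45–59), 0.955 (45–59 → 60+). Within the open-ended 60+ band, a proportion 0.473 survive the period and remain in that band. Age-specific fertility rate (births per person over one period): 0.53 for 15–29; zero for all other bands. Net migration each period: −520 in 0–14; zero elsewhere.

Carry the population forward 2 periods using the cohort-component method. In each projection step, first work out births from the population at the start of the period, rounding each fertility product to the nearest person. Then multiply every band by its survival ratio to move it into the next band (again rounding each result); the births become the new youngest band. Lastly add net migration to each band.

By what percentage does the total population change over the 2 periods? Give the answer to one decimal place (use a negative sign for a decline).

-7.2

Period 1.
Births: 13900 × 0.53 = 7367
15–29: 9300 × 0.964 = 8965
30–44: 13900 × 0.957 = 13302
45–59: 6500 × 0.972 = 6318
60+: 8400 × 0.955 + 9700 × 0.473 = 8022 + 4588 = 12610
Net migration: 0–14 − 520 → 6847
Population now: 0–14=6847, 15–29=8965, 30–44=13302, 45–59=6318, 60+=12610
Period 2.
Births: 8965 × 0.53 = 4751
15–29: 6847 × 0.964 = 6601
30–44: 8965 × 0.957 = 8580
45–59: 13302 × 0.972 = 12930
60+: 6318 × 0.955 + 12610 × 0.473 = 6034 + 5965 = 11999
Net migration: 0–14 − 520 → 4231
Population now: 0–14=4231, 15–29=6601, 30–44=8580, 45–59=12930, 60+=11999
Total: 47800 → 44341; change = -3459; percentage change = -7.2%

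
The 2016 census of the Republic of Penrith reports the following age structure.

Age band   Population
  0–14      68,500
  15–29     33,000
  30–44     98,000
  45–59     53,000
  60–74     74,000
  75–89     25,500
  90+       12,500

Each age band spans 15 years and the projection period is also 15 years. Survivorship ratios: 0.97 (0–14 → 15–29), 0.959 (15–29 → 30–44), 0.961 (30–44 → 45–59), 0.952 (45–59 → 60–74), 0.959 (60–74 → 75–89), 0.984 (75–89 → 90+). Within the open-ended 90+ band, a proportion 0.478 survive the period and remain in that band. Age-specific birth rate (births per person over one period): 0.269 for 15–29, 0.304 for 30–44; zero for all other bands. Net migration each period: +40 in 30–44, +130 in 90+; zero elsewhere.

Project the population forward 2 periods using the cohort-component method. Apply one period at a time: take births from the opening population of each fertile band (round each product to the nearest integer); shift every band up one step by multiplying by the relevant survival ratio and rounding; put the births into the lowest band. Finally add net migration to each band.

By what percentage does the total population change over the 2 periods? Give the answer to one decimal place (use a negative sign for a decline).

4.8

— Period 1 —
Births: 33000 * 0.269 = 8877  |  98000 * 0.304 = 29792 ⇒ total 38669
15–29: 68500 * 0.97 = 66445
30–44: 33000 * 0.959 = 31647
45–59: 98000 * 0.961 = 94178
60–74: 53000 * 0.952 = 50456
75–89: 74000 * 0.959 = 70966
90+: 25500 * 0.984 + 12500 * 0.478 = 25092 + 5975 = 31067
Net migration: 30–44 + 40 → 31687; 90+ + 130 → 31197
→ [38669, 66445, 31687, 94178, 50456, 70966, 31197]
— Period 2 —
Births: 66445 * 0.269 = 17874  |  31687 * 0.304 = 9633 ⇒ total 27507
15–29: 38669 * 0.97 = 37509
30–44: 66445 * 0.959 = 63721
45–59: 31687 * 0.961 = 30451
60–74: 94178 * 0.952 = 89657
75–89: 50456 * 0.959 = 48387
90+: 70966 * 0.984 + 31197 * 0.478 = 69831 + 14912 = 84743
Net migration: 30–44 + 40 → 63761; 90+ + 130 → 84873
→ [27507, 37509, 63761, 30451, 89657, 48387, 84873]
Total: 364500 → 382145; change = 17645; percentage change = 4.8%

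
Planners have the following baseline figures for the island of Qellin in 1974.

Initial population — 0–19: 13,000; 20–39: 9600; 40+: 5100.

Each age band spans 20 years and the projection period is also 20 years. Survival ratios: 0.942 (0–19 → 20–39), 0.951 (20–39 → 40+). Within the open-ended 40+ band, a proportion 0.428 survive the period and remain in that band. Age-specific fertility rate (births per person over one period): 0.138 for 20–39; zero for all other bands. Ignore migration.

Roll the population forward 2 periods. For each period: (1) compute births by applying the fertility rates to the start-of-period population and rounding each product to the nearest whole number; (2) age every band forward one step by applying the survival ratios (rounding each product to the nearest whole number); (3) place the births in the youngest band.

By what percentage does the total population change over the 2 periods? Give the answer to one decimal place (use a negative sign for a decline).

-29.9

Period 1.
Births: 9600 * 0.138 = 1325
20–39: 13000 * 0.942 = 12246
40+: 9600 * 0.951 + 5100 * 0.428 = 9130 + 2183 = 11313
→ [1325, 12246, 11313]
Period 2.
Births: 12246 * 0.138 = 1690
20–39: 1325 * 0.942 = 1248
40+: 12246 * 0.951 + 11313 * 0.428 = 11646 + 4842 = 16488
→ [1690, 1248, 16488]
Total: 27700 → 19426; change = -8274; percentage change = -29.9%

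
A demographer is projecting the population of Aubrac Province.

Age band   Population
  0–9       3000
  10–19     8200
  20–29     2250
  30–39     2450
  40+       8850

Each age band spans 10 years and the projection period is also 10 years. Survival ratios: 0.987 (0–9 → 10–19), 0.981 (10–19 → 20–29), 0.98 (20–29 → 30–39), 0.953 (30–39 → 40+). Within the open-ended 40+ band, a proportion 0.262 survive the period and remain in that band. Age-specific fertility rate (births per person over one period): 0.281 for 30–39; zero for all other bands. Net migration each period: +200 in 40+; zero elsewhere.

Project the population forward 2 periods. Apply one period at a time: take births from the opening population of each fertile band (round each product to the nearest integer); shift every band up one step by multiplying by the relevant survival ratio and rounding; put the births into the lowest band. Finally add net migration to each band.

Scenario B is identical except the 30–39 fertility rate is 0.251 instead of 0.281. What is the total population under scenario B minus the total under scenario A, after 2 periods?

-139

Numbering the groups 1..5 from youngest to oldest:
Period 1:
Births: 2450 × 0.281 = 688
Group 2: 3000 × 0.987 = 2961
Group 3: 8200 × 0.981 = 8044
Group 4: 2250 × 0.98 = 2205
Group 5: 2450 × 0.953 + 8850 × 0.262 = 2335 + 2319 = 4654
Net migration: Group 5 + 200 → 4854
End of period: [688, 2961, 8044, 2205, 4854]
Period 2:
Births: 2205 × 0.281 = 620
Group 2: 688 × 0.987 = 679
Group 3: 2961 × 0.981 = 2905
Group 4: 8044 × 0.98 = 7883
Group 5: 2205 × 0.953 + 4854 × 0.262 = 2101 + 1272 = 3373
Net migration: Group 5 + 200 → 3573
End of period: [620, 679, 2905, 7883, 3573]
Scenario A total after 2 periods: 15660
Scenario B projection —
Period 1:
Births: 2450 × 0.251 = 615
Group 2: 3000 × 0.987 = 2961
Group 3: 8200 × 0.981 = 8044
Group 4: 2250 × 0.98 = 2205
Group 5: 2450 × 0.953 + 8850 × 0.262 = 2335 + 2319 = 4654
Net migration: Group 5 + 200 → 4854
End of period: [615, 2961, 8044, 2205, 4854]
Period 2:
Births: 2205 × 0.251 = 553
Group 2: 615 × 0.987 = 607
Group 3: 2961 × 0.981 = 2905
Group 4: 8044 × 0.98 = 7883
Group 5: 2205 × 0.953 + 4854 × 0.262 = 2101 + 1272 = 3373
Net migration: Group 5 + 200 → 3573
End of period: [553, 607, 2905, 7883, 3573]
Scenario B total after 2 periods: 15521
Difference B − A = 15521 − 15660 = -139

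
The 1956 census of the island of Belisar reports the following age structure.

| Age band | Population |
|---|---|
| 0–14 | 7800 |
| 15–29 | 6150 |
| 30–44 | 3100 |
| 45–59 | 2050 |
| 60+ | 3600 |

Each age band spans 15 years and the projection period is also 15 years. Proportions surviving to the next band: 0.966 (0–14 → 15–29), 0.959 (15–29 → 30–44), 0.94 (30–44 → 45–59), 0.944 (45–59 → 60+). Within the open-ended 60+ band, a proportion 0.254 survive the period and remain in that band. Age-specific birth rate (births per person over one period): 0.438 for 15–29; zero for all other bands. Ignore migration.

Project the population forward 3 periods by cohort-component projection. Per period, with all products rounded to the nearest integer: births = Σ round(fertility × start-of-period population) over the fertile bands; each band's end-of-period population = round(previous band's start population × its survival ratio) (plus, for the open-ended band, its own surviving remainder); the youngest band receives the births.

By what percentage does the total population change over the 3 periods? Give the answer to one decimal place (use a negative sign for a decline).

-13.1

Period 1.
Births: 6150 × 0.438 = 2694
15–29: 7800 × 0.966 = 7535
30–44: 6150 × 0.959 = 5898
45–59: 3100 × 0.94 = 2914
60+: 2050 × 0.944 + 3600 × 0.254 = 1935 + 914 = 2849
End of period: [2694, 7535, 5898, 2914, 2849]
Period 2.
Births: 7535 × 0.438 = 3300
15–29: 2694 × 0.966 = 2602
30–44: 7535 × 0.959 = 7226
45–59: 5898 × 0.94 = 5544
60+: 2914 × 0.944 + 2849 × 0.254 = 2751 + 724 = 3475
End of period: [3300, 2602, 7226, 5544, 3475]
Period 3.
Births: 2602 × 0.438 = 1140
15–29: 3300 × 0.966 = 3188
30–44: 2602 × 0.959 = 2495
45–59: 7226 × 0.94 = 6792
60+: 5544 × 0.944 + 3475 × 0.254 = 5234 + 883 = 6117
End of period: [1140, 3188, 2495, 6792, 6117]
Total: 22700 → 19732; change = -2968; percentage change = -13.1%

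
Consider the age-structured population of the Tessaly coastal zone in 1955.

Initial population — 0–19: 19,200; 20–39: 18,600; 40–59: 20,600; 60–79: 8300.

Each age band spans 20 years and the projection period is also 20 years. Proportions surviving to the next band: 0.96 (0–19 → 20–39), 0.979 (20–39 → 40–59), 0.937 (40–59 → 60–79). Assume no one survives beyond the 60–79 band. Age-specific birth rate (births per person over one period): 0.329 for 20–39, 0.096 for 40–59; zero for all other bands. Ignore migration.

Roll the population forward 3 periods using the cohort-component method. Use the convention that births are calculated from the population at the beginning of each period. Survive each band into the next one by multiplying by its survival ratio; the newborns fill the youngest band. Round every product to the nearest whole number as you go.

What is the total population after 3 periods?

36307

After projecting period 1:
Births: 18600 × 0.329 = 6119, 20600 × 0.096 = 1978 ⇒ total 8097
20–39: 19200 × 0.96 = 18432
40–59: 18600 × 0.979 = 18209
60–79: 20600 × 0.937 = 19302
Giving 8097 / 18432 / 18209 / 19302.
After projecting period 2:
Births: 18432 × 0.329 = 6064, 18209 × 0.096 = 1748 ⇒ total 7812
20–39: 8097 × 0.96 = 7773
40–59: 18432 × 0.979 = 18045
60–79: 18209 × 0.937 = 17062
Giving 7812 / 7773 / 18045 / 17062.
After projecting period 3:
Births: 7773 × 0.329 = 2557, 18045 × 0.096 = 1732 ⇒ total 4289
20–39: 7812 × 0.96 = 7500
40–59: 7773 × 0.979 = 7610
60–79: 18045 × 0.937 = 16908
Giving 4289 / 7500 / 7610 / 16908.
Total after period 3: 4289 + 7500 + 7610 + 16908 = 36307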